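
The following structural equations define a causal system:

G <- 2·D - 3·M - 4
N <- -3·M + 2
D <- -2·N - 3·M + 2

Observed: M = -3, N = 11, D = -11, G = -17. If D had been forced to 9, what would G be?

23

The intervention breaks the incoming arrows to D: D <- -2·N - 3·M + 2 no longer applies, and D = 9.
G = 2·D - 3·M - 4  [with D=9, M=-3]  = 23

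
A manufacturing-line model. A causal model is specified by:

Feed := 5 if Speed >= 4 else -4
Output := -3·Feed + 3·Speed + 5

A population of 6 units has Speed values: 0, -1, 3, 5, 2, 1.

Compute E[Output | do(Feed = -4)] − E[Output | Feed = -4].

Every unit gets Feed=-4 under the intervention. Output values become 17, 14, 26, 32, 23, 20; E[Output|do(Feed=-4)] = 22.
E[Output|Feed=-4] averages over only the 5 units with Feed=-4 (Speed = 0, -1, 3, 2, 1): Output = 17, 14, 26, 23, 20, mean 20.
Difference = 22 − 20 = 2.

2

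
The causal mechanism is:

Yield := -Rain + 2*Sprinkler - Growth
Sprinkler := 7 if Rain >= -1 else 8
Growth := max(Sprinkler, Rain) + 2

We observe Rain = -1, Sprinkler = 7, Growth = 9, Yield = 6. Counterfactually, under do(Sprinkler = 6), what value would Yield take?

5

Under do(Sprinkler=6), the mechanism Sprinkler := 7 if Rain >= -1 else 8 is discarded; Sprinkler is fixed at 6.
Growth = max(Sprinkler, Rain) + 2  [with Sprinkler=6, Rain=-1]  = 8
Yield = -Rain + 2*Sprinkler - Growth  [with Rain=-1, Sprinkler=6, Growth=8]  = 5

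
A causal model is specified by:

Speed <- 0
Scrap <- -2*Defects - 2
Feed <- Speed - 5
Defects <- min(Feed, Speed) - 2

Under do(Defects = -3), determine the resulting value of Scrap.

4

The intervention breaks the incoming arrows to Defects: Defects <- min(Feed, Speed) - 2 no longer applies, and Defects = -3.
Scrap = -2*Defects - 2  [with Defects=-3]  = 4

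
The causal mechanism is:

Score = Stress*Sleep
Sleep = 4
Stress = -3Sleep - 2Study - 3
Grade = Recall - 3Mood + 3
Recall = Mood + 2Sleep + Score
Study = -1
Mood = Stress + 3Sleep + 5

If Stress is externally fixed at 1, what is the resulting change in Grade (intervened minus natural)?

28

The intervention breaks the incoming arrows to Stress: Stress = -3Sleep - 2Study - 3 no longer applies, and Stress = 1.
Score = Stress*Sleep  [with Stress=1, Sleep=4]  = 4
Mood = Stress + 3Sleep + 5  [with Stress=1, Sleep=4]  = 18
Recall = Mood + 2Sleep + Score  [with Mood=18, Sleep=4, Score=4]  = 30
Grade = Recall - 3Mood + 3  [with Recall=30, Mood=18]  = -21
Without intervention: Stress = -3Sleep - 2Study - 3  [with Sleep=4, Study=-1]  = -13; Score = Stress*Sleep  [with Stress=-13, Sleep=4]  = -52; Mood = Stress + 3Sleep + 5  [with Stress=-13, Sleep=4]  = 4; Recall = Mood + 2Sleep + Score  [with Mood=4, Sleep=4, Score=-52]  = -40; Grade = Recall - 3Mood + 3  [with Recall=-40, Mood=4]  = -49.
Change = -21 − (-49) = 28.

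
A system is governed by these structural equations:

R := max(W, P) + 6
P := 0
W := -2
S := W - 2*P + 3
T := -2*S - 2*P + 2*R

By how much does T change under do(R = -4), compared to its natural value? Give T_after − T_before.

Intervening sets R = -4 and removes its equation (R := max(W, P) + 6).
S = W - 2*P + 3  [with W=-2, P=0]  = 1
T = -2*S - 2*P + 2*R  [with S=1, P=0, R=-4]  = -10
Without intervention: S = W - 2*P + 3  [with W=-2, P=0]  = 1; R = max(W, P) + 6  [with W=-2, P=0]  = 6; T = -2*S - 2*P + 2*R  [with S=1, P=0, R=6]  = 10.
Change = -10 − 10 = -20.

-20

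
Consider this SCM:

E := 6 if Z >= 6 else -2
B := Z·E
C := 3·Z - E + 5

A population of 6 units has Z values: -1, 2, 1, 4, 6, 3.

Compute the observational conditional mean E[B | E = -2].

E[B|E=-2] averages over only the 5 units with E=-2 (Z = -1, 2, 1, 4, 3): B = 2, -4, -2, -8, -6, mean -3.6.

-3.6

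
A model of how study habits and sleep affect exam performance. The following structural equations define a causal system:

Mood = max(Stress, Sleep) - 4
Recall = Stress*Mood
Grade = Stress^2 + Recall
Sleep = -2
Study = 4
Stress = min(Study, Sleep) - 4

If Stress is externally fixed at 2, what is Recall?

do(Stress=2) replaces the equation Stress = min(Study, Sleep) - 4 with the constant Stress = 2.
Mood = max(Stress, Sleep) - 4  [with Stress=2, Sleep=-2]  = -2
Recall = Stress*Mood  [with Stress=2, Mood=-2]  = -4

-4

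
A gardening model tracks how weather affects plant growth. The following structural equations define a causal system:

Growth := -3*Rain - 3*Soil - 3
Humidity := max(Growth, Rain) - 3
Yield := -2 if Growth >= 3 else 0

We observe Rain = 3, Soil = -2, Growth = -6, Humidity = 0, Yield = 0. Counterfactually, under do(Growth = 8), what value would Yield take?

do(Growth=8) replaces the equation Growth := -3*Rain - 3*Soil - 3 with the constant Growth = 8.
Yield = -2 if Growth >= 3 else 0  [with Growth=8]  = -2

-2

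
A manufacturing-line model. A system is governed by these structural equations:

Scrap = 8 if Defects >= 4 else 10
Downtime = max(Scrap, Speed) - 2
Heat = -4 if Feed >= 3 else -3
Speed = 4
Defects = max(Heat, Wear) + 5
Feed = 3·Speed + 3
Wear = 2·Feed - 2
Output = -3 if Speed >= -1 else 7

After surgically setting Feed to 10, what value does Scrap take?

Under do(Feed=10), the mechanism Feed = 3·Speed + 3 is discarded; Feed is fixed at 10.
Heat = -4 if Feed >= 3 else -3  [with Feed=10]  = -4
Wear = 2·Feed - 2  [with Feed=10]  = 18
Defects = max(Heat, Wear) + 5  [with Heat=-4, Wear=18]  = 23
Scrap = 8 if Defects >= 4 else 10  [with Defects=23]  = 8

8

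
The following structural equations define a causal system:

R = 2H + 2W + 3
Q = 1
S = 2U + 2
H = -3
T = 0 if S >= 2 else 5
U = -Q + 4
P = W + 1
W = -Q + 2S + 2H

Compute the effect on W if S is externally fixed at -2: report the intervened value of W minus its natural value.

-20

Intervening sets S = -2 and removes its equation (S = 2U + 2).
W = -Q + 2S + 2H  [with Q=1, S=-2, H=-3]  = -11
Without intervention: U = -Q + 4  [with Q=1]  = 3; S = 2U + 2  [with U=3]  = 8; W = -Q + 2S + 2H  [with Q=1, S=8, H=-3]  = 9.
Change = -11 − 9 = -20.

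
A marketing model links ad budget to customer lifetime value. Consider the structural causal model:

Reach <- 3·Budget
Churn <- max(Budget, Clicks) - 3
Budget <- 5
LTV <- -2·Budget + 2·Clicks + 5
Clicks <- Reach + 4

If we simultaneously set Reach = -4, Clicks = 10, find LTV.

15

Under do(Reach = -4, Clicks = 10), each intervened variable's structural equation is replaced by its fixed value.
LTV = -2·Budget + 2·Clicks + 5  [with Budget=5, Clicks=10]  = 15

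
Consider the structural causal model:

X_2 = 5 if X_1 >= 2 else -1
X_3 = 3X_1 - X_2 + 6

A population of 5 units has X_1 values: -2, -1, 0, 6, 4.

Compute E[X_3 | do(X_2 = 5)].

5.2

The intervention sets X_2=5 in all 5 units regardless of X_1. Recomputing X_3 per unit gives -5, -2, 1, 19, 13; average 5.2.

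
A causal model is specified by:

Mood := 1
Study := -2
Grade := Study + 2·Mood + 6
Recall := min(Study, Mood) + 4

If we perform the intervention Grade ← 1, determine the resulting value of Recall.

2

Under do(Grade=1), the mechanism Grade := Study + 2·Mood + 6 is discarded; Grade is fixed at 1.
Since Recall is not a descendant of the intervened variable, it is unaffected.
Recall = min(Study, Mood) + 4  [with Study=-2, Mood=1]  = 2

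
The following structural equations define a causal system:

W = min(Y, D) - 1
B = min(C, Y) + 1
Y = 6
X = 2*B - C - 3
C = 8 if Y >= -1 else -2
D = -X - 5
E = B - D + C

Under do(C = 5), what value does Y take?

Under do(C=5), the mechanism C = 8 if Y >= -1 else -2 is discarded; C is fixed at 5.
Y is not downstream of the intervention, so its value is determined by the original equations.

6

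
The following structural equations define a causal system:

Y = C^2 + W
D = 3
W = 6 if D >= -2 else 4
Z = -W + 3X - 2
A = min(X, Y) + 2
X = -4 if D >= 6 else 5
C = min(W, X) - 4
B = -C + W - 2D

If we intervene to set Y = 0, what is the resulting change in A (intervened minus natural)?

Under do(Y=0), the mechanism Y = C^2 + W is discarded; Y is fixed at 0.
X = -4 if D >= 6 else 5  [with D=3]  = 5
A = min(X, Y) + 2  [with X=5, Y=0]  = 2
Without intervention: X = -4 if D >= 6 else 5  [with D=3]  = 5; W = 6 if D >= -2 else 4  [with D=3]  = 6; C = min(W, X) - 4  [with W=6, X=5]  = 1; Y = C^2 + W  [with C=1, W=6]  = 7; A = min(X, Y) + 2  [with X=5, Y=7]  = 7.
Change = 2 − 7 = -5.

-5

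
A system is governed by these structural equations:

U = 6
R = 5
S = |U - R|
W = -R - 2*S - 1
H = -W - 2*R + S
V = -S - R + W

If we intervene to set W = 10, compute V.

4

Under do(W=10), the mechanism W = -R - 2*S - 1 is discarded; W is fixed at 10.
S = |U - R|  [with U=6, R=5]  = 1
V = -S - R + W  [with S=1, R=5, W=10]  = 4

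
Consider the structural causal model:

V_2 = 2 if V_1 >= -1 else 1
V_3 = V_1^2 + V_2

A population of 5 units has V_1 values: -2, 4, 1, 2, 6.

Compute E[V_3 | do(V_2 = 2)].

14.2

The intervention sets V_2=2 in all 5 units regardless of V_1. Recomputing V_3 per unit gives 6, 18, 3, 6, 38; average 14.2.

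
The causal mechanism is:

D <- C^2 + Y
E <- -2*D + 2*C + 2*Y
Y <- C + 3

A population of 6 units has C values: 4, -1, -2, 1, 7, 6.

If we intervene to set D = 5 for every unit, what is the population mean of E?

The intervention sets D=5 in all 6 units regardless of C. Recomputing E per unit gives 12, -8, -12, 0, 24, 20; average 6.

6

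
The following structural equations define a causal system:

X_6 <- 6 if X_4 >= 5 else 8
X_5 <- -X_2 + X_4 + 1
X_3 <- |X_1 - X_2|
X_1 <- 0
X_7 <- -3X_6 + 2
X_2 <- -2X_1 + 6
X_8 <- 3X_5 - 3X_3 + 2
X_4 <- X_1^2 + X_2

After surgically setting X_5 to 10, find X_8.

do(X_5=10) replaces the equation X_5 <- -X_2 + X_4 + 1 with the constant X_5 = 10.
X_2 = -2X_1 + 6  [with X_1=0]  = 6
X_3 = |X_1 - X_2|  [with X_1=0, X_2=6]  = 6
X_8 = 3X_5 - 3X_3 + 2  [with X_5=10, X_3=6]  = 14

14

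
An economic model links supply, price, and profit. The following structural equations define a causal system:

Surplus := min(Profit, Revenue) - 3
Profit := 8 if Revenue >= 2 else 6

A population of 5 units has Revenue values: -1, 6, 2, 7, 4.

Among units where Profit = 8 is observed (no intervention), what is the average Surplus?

1.75

Conditioning on Profit=8 selects the 4 unit(s) with Revenue ∈ {6, 2, 7, 4}. Their Surplus values: 3, -1, 4, 1. Mean = 1.75.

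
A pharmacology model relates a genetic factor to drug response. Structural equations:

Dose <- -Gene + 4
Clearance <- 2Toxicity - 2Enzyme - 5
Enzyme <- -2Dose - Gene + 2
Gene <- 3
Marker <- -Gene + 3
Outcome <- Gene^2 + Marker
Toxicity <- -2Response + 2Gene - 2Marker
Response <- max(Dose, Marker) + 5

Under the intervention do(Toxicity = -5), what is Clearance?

-9

Intervening sets Toxicity = -5 and removes its equation (Toxicity <- -2Response + 2Gene - 2Marker).
Dose = -Gene + 4  [with Gene=3]  = 1
Enzyme = -2Dose - Gene + 2  [with Dose=1, Gene=3]  = -3
Clearance = 2Toxicity - 2Enzyme - 5  [with Toxicity=-5, Enzyme=-3]  = -9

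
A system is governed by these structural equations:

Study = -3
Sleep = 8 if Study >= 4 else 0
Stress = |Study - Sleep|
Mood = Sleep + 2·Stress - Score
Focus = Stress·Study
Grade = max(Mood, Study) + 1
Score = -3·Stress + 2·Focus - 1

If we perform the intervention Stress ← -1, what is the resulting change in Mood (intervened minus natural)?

The intervention breaks the incoming arrows to Stress: Stress = |Study - Sleep| no longer applies, and Stress = -1.
Sleep = 8 if Study >= 4 else 0  [with Study=-3]  = 0
Focus = Stress·Study  [with Stress=-1, Study=-3]  = 3
Score = -3·Stress + 2·Focus - 1  [with Stress=-1, Focus=3]  = 8
Mood = Sleep + 2·Stress - Score  [with Sleep=0, Stress=-1, Score=8]  = -10
Without intervention: Sleep = 8 if Study >= 4 else 0  [with Study=-3]  = 0; Stress = |Study - Sleep|  [with Study=-3, Sleep=0]  = 3; Focus = Stress·Study  [with Stress=3, Study=-3]  = -9; Score = -3·Stress + 2·Focus - 1  [with Stress=3, Focus=-9]  = -28; Mood = Sleep + 2·Stress - Score  [with Sleep=0, Stress=3, Score=-28]  = 34.
Change = -10 − 34 = -44.

-44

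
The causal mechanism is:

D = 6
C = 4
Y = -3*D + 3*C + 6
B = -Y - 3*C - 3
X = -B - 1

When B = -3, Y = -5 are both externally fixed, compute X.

The joint intervention fixes B = -3, Y = -5, removing each variable's own equation.
X = -B - 1  [with B=-3]  = 2

2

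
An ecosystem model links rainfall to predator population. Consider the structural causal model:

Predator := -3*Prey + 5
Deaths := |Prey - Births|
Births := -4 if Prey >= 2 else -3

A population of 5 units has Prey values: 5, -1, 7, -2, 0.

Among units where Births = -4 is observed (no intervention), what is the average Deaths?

Conditioning on Births=-4 selects the 2 unit(s) with Prey ∈ {5, 7}. Their Deaths values: 9, 11. Mean = 10.

10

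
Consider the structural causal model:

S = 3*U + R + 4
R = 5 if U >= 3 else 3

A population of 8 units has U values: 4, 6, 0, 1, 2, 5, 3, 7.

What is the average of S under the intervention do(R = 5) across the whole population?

do(R=5) breaks R's dependence on U. With R=5 fixed, S across the units is 21, 27, 9, 12, 15, 24, 18, 30, mean 19.5.

19.5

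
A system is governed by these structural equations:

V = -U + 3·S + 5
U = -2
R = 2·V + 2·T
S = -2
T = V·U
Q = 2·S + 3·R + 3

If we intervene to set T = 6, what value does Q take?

Under do(T=6), the mechanism T = V·U is discarded; T is fixed at 6.
V = -U + 3·S + 5  [with U=-2, S=-2]  = 1
R = 2·V + 2·T  [with V=1, T=6]  = 14
Q = 2·S + 3·R + 3  [with S=-2, R=14]  = 41

41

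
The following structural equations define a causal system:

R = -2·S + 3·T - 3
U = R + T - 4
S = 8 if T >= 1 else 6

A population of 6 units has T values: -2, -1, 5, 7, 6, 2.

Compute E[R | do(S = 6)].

Under do(S=6), S's equation is replaced by S=6 for every unit. Per-unit R: -21, -18, 0, 6, 3, -9. Mean = -6.5.

-6.5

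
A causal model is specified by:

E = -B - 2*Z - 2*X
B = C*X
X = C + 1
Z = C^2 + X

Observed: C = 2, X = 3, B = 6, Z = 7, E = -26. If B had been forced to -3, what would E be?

-17

do(B=-3) replaces the equation B = C*X with the constant B = -3.
X = C + 1  [with C=2]  = 3
Z = C^2 + X  [with C=2, X=3]  = 7
E = -B - 2*Z - 2*X  [with B=-3, Z=7, X=3]  = -17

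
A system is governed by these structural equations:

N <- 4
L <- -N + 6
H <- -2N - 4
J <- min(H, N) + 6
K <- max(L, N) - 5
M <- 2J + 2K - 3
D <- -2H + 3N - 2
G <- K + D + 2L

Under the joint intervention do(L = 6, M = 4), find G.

47

Setting L = 6, M = 4 by intervention discards those variables' equations.
H = -2N - 4  [with N=4]  = -12
K = max(L, N) - 5  [with L=6, N=4]  = 1
D = -2H + 3N - 2  [with H=-12, N=4]  = 34
G = K + D + 2L  [with K=1, D=34, L=6]  = 47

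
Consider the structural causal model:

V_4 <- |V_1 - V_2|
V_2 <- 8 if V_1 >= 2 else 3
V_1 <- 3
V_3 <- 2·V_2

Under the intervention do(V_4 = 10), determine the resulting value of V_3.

Under do(V_4=10), the mechanism V_4 <- |V_1 - V_2| is discarded; V_4 is fixed at 10.
Since V_3 is not a descendant of the intervened variable, it is unaffected.
V_2 = 8 if V_1 >= 2 else 3  [with V_1=3]  = 8
V_3 = 2·V_2  [with V_2=8]  = 16

16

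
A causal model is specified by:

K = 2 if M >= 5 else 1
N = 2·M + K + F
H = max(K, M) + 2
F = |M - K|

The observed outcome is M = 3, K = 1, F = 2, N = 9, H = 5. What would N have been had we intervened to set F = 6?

The intervention breaks the incoming arrows to F: F = |M - K| no longer applies, and F = 6.
K = 2 if M >= 5 else 1  [with M=3]  = 1
N = 2·M + K + F  [with M=3, K=1, F=6]  = 13

13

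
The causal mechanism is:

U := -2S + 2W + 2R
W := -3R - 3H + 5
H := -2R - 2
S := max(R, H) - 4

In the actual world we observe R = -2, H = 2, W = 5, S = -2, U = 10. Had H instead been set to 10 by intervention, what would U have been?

do(H=10) replaces the equation H := -2R - 2 with the constant H = 10.
W = -3R - 3H + 5  [with R=-2, H=10]  = -19
S = max(R, H) - 4  [with R=-2, H=10]  = 6
U = -2S + 2W + 2R  [with S=6, W=-19, R=-2]  = -54

-54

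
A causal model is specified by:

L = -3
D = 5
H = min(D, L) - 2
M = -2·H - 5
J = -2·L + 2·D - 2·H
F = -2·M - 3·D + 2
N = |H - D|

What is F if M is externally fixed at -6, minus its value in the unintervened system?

Under do(M=-6), the mechanism M = -2·H - 5 is discarded; M is fixed at -6.
F = -2·M - 3·D + 2  [with M=-6, D=5]  = -1
Without intervention: H = min(D, L) - 2  [with D=5, L=-3]  = -5; M = -2·H - 5  [with H=-5]  = 5; F = -2·M - 3·D + 2  [with M=5, D=5]  = -23.
Change = -1 − (-23) = 22.

22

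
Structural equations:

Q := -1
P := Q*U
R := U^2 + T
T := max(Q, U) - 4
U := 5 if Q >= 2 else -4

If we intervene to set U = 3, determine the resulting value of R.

do(U=3) replaces the equation U := 5 if Q >= 2 else -4 with the constant U = 3.
T = max(Q, U) - 4  [with Q=-1, U=3]  = -1
R = U^2 + T  [with U=3, T=-1]  = 8

8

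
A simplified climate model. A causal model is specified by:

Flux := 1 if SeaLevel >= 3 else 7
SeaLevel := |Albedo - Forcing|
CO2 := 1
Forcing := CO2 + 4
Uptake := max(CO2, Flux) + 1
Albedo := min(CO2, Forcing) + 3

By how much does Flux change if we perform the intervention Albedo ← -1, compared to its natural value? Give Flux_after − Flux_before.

do(Albedo=-1) replaces the equation Albedo := min(CO2, Forcing) + 3 with the constant Albedo = -1.
Forcing = CO2 + 4  [with CO2=1]  = 5
SeaLevel = |Albedo - Forcing|  [with Albedo=-1, Forcing=5]  = 6
Flux = 1 if SeaLevel >= 3 else 7  [with SeaLevel=6]  = 1
Without intervention: Forcing = CO2 + 4  [with CO2=1]  = 5; Albedo = min(CO2, Forcing) + 3  [with CO2=1, Forcing=5]  = 4; SeaLevel = |Albedo - Forcing|  [with Albedo=4, Forcing=5]  = 1; Flux = 1 if SeaLevel >= 3 else 7  [with SeaLevel=1]  = 7.
Change = 1 − 7 = -6.

-6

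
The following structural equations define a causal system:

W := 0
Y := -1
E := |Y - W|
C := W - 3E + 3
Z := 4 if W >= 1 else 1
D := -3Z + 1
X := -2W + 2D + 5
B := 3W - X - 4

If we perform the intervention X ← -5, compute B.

1

do(X=-5) replaces the equation X := -2W + 2D + 5 with the constant X = -5.
B = 3W - X - 4  [with W=0, X=-5]  = 1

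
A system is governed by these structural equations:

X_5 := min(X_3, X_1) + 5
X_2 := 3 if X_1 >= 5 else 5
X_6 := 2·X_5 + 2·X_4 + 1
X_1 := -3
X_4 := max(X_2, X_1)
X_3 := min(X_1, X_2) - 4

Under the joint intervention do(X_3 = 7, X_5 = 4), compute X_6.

Setting X_3 = 7, X_5 = 4 by intervention discards those variables' equations.
X_2 = 3 if X_1 >= 5 else 5  [with X_1=-3]  = 5
X_4 = max(X_2, X_1)  [with X_2=5, X_1=-3]  = 5
X_6 = 2·X_5 + 2·X_4 + 1  [with X_5=4, X_4=5]  = 19

19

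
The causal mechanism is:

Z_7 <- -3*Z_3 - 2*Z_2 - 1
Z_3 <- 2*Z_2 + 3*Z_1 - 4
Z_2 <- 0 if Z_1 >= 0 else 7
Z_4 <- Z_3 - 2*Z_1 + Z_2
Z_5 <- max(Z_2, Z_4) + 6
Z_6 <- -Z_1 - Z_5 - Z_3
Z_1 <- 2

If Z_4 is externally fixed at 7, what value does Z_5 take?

13

Intervening sets Z_4 = 7 and removes its equation (Z_4 <- Z_3 - 2*Z_1 + Z_2).
Z_2 = 0 if Z_1 >= 0 else 7  [with Z_1=2]  = 0
Z_5 = max(Z_2, Z_4) + 6  [with Z_2=0, Z_4=7]  = 13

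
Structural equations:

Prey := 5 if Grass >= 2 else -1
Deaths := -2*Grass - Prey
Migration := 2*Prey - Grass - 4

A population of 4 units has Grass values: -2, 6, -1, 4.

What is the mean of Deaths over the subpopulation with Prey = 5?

E[Deaths|Prey=5] averages over only the 2 units with Prey=5 (Grass = 6, 4): Deaths = -17, -13, mean -15.

-15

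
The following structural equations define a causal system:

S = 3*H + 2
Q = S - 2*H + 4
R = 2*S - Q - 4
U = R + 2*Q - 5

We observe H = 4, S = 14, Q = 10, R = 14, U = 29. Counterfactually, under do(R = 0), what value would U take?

15

Intervening sets R = 0 and removes its equation (R = 2*S - Q - 4).
S = 3*H + 2  [with H=4]  = 14
Q = S - 2*H + 4  [with S=14, H=4]  = 10
U = R + 2*Q - 5  [with R=0, Q=10]  = 15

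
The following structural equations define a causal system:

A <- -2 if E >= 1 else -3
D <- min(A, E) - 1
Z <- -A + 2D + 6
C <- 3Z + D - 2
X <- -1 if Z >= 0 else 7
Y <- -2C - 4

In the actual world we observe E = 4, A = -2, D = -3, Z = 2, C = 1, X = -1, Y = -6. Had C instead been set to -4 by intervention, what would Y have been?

4

Under do(C=-4), the mechanism C <- 3Z + D - 2 is discarded; C is fixed at -4.
Y = -2C - 4  [with C=-4]  = 4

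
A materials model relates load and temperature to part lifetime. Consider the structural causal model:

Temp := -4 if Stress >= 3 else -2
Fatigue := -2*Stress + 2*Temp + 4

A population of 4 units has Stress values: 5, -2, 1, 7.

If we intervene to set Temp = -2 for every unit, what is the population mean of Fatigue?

Under do(Temp=-2), Temp's equation is replaced by Temp=-2 for every unit. Per-unit Fatigue: -10, 4, -2, -14. Mean = -5.5.

-5.5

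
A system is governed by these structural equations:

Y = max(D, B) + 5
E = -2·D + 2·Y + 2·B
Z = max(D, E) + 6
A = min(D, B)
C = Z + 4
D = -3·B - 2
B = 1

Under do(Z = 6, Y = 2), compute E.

Setting Z = 6, Y = 2 by intervention discards those variables' equations.
D = -3·B - 2  [with B=1]  = -5
E = -2·D + 2·Y + 2·B  [with D=-5, Y=2, B=1]  = 16

16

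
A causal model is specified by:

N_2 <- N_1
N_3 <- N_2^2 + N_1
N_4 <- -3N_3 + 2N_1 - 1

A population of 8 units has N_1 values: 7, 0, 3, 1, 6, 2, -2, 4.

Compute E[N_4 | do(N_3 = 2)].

-1.75

Every unit gets N_3=2 under the intervention. N_4 values become 7, -7, -1, -5, 5, -3, -11, 1; E[N_4|do(N_3=2)] = -1.75.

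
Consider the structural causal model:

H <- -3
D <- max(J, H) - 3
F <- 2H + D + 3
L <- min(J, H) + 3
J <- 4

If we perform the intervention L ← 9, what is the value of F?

-2

The intervention breaks the incoming arrows to L: L <- min(J, H) + 3 no longer applies, and L = 9.
Since F is not a descendant of the intervened variable, it is unaffected.
D = max(J, H) - 3  [with J=4, H=-3]  = 1
F = 2H + D + 3  [with H=-3, D=1]  = -2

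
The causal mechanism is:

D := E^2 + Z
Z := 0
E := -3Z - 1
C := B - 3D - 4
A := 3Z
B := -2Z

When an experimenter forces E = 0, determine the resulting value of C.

do(E=0) replaces the equation E := -3Z - 1 with the constant E = 0.
B = -2Z  [with Z=0]  = 0
D = E^2 + Z  [with E=0, Z=0]  = 0
C = B - 3D - 4  [with B=0, D=0]  = -4

-4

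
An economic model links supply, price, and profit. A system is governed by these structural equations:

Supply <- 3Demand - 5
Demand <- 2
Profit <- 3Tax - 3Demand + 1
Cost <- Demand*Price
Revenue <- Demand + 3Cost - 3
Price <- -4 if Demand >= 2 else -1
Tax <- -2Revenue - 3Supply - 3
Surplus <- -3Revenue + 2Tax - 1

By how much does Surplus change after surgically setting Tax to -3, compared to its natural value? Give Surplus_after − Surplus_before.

-94

Intervening sets Tax = -3 and removes its equation (Tax <- -2Revenue - 3Supply - 3).
Price = -4 if Demand >= 2 else -1  [with Demand=2]  = -4
Cost = Demand*Price  [with Demand=2, Price=-4]  = -8
Revenue = Demand + 3Cost - 3  [with Demand=2, Cost=-8]  = -25
Surplus = -3Revenue + 2Tax - 1  [with Revenue=-25, Tax=-3]  = 68
Without intervention: Price = -4 if Demand >= 2 else -1  [with Demand=2]  = -4; Supply = 3Demand - 5  [with Demand=2]  = 1; Cost = Demand*Price  [with Demand=2, Price=-4]  = -8; Revenue = Demand + 3Cost - 3  [with Demand=2, Cost=-8]  = -25; Tax = -2Revenue - 3Supply - 3  [with Revenue=-25, Supply=1]  = 44; Surplus = -3Revenue + 2Tax - 1  [with Revenue=-25, Tax=44]  = 162.
Change = 68 − 162 = -94.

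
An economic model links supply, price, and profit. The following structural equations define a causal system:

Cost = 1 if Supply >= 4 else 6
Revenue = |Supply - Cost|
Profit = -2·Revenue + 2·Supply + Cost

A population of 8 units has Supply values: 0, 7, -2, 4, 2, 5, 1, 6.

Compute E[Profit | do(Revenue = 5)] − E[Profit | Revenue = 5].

The intervention sets Revenue=5 in all 8 units regardless of Supply. Recomputing Profit per unit gives -4, 5, -8, -1, 0, 1, -2, 3; average -0.75.
Observing Revenue=5 restricts to units where Revenue's equation naturally yields 5: Supply ∈ {1, 6}. In that subpopulation Profit = -2, 3, mean 0.5.
Difference = -0.75 − 0.5 = -1.25.

-1.25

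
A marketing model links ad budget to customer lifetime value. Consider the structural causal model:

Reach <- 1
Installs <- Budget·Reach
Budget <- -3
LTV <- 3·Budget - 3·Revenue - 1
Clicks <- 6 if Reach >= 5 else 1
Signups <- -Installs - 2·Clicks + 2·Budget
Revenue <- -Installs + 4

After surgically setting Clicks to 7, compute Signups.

-17

do(Clicks=7) replaces the equation Clicks <- 6 if Reach >= 5 else 1 with the constant Clicks = 7.
Installs = Budget·Reach  [with Budget=-3, Reach=1]  = -3
Signups = -Installs - 2·Clicks + 2·Budget  [with Installs=-3, Clicks=7, Budget=-3]  = -17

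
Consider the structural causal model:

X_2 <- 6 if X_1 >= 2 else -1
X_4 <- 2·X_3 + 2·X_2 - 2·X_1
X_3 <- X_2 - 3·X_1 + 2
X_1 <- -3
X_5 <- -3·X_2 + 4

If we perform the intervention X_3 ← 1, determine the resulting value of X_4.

The intervention breaks the incoming arrows to X_3: X_3 <- X_2 - 3·X_1 + 2 no longer applies, and X_3 = 1.
X_2 = 6 if X_1 >= 2 else -1  [with X_1=-3]  = -1
X_4 = 2·X_3 + 2·X_2 - 2·X_1  [with X_3=1, X_2=-1, X_1=-3]  = 6

6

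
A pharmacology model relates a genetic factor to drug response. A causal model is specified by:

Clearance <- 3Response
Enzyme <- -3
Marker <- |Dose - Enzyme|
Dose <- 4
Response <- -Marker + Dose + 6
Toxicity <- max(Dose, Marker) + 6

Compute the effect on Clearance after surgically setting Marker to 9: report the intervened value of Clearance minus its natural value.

-6

The intervention breaks the incoming arrows to Marker: Marker <- |Dose - Enzyme| no longer applies, and Marker = 9.
Response = -Marker + Dose + 6  [with Marker=9, Dose=4]  = 1
Clearance = 3Response  [with Response=1]  = 3
Without intervention: Marker = |Dose - Enzyme|  [with Dose=4, Enzyme=-3]  = 7; Response = -Marker + Dose + 6  [with Marker=7, Dose=4]  = 3; Clearance = 3Response  [with Response=3]  = 9.
Change = 3 − 9 = -6.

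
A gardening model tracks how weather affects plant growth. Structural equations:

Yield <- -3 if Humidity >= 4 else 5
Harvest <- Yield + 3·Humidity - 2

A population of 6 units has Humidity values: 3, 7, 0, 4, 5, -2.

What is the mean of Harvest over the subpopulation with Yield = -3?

11

Conditioning on Yield=-3 selects the 3 unit(s) with Humidity ∈ {7, 4, 5}. Their Harvest values: 16, 7, 10. Mean = 11.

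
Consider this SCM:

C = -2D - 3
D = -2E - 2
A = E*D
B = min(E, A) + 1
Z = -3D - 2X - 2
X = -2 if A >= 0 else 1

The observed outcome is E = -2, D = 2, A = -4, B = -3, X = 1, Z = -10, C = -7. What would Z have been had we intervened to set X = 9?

-26

The intervention breaks the incoming arrows to X: X = -2 if A >= 0 else 1 no longer applies, and X = 9.
D = -2E - 2  [with E=-2]  = 2
Z = -3D - 2X - 2  [with D=2, X=9]  = -26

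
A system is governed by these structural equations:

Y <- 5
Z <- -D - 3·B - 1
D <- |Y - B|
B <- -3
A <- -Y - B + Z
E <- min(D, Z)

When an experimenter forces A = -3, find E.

0

do(A=-3) replaces the equation A <- -Y - B + Z with the constant A = -3.
Since E is not a descendant of the intervened variable, it is unaffected.
D = |Y - B|  [with Y=5, B=-3]  = 8
Z = -D - 3·B - 1  [with D=8, B=-3]  = 0
E = min(D, Z)  [with D=8, Z=0]  = 0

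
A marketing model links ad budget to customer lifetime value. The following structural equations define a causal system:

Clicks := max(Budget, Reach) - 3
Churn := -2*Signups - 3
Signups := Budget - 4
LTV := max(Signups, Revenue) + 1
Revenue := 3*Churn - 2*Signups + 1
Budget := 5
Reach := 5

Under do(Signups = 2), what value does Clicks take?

Under do(Signups=2), the mechanism Signups := Budget - 4 is discarded; Signups is fixed at 2.
Since Clicks is not a descendant of the intervened variable, it is unaffected.
Clicks = max(Budget, Reach) - 3  [with Budget=5, Reach=5]  = 2

2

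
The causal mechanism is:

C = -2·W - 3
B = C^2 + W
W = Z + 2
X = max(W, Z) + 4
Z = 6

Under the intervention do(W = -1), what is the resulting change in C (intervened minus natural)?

Under do(W=-1), the mechanism W = Z + 2 is discarded; W is fixed at -1.
C = -2·W - 3  [with W=-1]  = -1
Without intervention: W = Z + 2  [with Z=6]  = 8; C = -2·W - 3  [with W=8]  = -19.
Change = -1 − (-19) = 18.

18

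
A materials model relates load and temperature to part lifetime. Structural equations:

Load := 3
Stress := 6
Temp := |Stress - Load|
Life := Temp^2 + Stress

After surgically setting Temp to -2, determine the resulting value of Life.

10

The intervention breaks the incoming arrows to Temp: Temp := |Stress - Load| no longer applies, and Temp = -2.
Life = Temp^2 + Stress  [with Temp=-2, Stress=6]  = 10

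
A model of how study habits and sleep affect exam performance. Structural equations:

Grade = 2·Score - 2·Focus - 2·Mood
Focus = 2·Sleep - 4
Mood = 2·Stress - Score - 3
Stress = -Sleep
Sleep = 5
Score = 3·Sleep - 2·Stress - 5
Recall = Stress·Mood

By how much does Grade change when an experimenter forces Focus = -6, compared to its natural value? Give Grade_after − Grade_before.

The intervention breaks the incoming arrows to Focus: Focus = 2·Sleep - 4 no longer applies, and Focus = -6.
Stress = -Sleep  [with Sleep=5]  = -5
Score = 3·Sleep - 2·Stress - 5  [with Sleep=5, Stress=-5]  = 20
Mood = 2·Stress - Score - 3  [with Stress=-5, Score=20]  = -33
Grade = 2·Score - 2·Focus - 2·Mood  [with Score=20, Focus=-6, Mood=-33]  = 118
Without intervention: Stress = -Sleep  [with Sleep=5]  = -5; Focus = 2·Sleep - 4  [with Sleep=5]  = 6; Score = 3·Sleep - 2·Stress - 5  [with Sleep=5, Stress=-5]  = 20; Mood = 2·Stress - Score - 3  [with Stress=-5, Score=20]  = -33; Grade = 2·Score - 2·Focus - 2·Mood  [with Score=20, Focus=6, Mood=-33]  = 94.
Change = 118 − 94 = 24.

24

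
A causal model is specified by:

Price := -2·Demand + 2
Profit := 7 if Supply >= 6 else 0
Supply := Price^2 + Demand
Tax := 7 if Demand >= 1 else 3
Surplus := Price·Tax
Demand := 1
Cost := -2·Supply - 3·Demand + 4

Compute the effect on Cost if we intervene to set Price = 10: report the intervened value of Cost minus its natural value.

-200

Under do(Price=10), the mechanism Price := -2·Demand + 2 is discarded; Price is fixed at 10.
Supply = Price^2 + Demand  [with Price=10, Demand=1]  = 101
Cost = -2·Supply - 3·Demand + 4  [with Supply=101, Demand=1]  = -201
Without intervention: Price = -2·Demand + 2  [with Demand=1]  = 0; Supply = Price^2 + Demand  [with Price=0, Demand=1]  = 1; Cost = -2·Supply - 3·Demand + 4  [with Supply=1, Demand=1]  = -1.
Change = -201 − (-1) = -200.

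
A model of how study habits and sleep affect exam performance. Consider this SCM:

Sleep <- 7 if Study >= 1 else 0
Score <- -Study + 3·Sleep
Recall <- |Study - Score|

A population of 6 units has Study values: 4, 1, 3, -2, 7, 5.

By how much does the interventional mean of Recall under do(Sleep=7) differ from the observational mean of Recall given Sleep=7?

Every unit gets Sleep=7 under the intervention. Recall values become 13, 19, 15, 25, 7, 11; E[Recall|do(Sleep=7)] = 15.
Conditioning on Sleep=7 selects the 5 unit(s) with Study ∈ {4, 1, 3, 7, 5}. Their Recall values: 13, 19, 15, 7, 11. Mean = 13.
Difference = 15 − 13 = 2.

2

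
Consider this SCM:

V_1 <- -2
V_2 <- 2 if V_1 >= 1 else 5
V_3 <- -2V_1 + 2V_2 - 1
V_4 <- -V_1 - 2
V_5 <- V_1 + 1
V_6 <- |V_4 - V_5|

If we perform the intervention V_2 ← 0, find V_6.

1

Under do(V_2=0), the mechanism V_2 <- 2 if V_1 >= 1 else 5 is discarded; V_2 is fixed at 0.
No directed path runs from V_2 to V_6, so V_6 keeps its natural value.
V_4 = -V_1 - 2  [with V_1=-2]  = 0
V_5 = V_1 + 1  [with V_1=-2]  = -1
V_6 = |V_4 - V_5|  [with V_4=0, V_5=-1]  = 1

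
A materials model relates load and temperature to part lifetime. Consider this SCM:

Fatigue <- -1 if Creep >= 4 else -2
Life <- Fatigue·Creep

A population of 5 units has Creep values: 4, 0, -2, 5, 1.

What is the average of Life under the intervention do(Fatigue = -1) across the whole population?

do(Fatigue=-1) breaks Fatigue's dependence on Creep. With Fatigue=-1 fixed, Life across the units is -4, 0, 2, -5, -1, mean -1.6.

-1.6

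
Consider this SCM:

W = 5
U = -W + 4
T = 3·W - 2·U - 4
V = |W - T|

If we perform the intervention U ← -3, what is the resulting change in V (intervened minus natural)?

4

Under do(U=-3), the mechanism U = -W + 4 is discarded; U is fixed at -3.
T = 3·W - 2·U - 4  [with W=5, U=-3]  = 17
V = |W - T|  [with W=5, T=17]  = 12
Without intervention: U = -W + 4  [with W=5]  = -1; T = 3·W - 2·U - 4  [with W=5, U=-1]  = 13; V = |W - T|  [with W=5, T=13]  = 8.
Change = 12 − 8 = 4.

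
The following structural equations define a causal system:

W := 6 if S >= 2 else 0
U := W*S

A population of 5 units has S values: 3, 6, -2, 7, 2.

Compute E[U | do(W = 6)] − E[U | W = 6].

-7.8

do(W=6) breaks W's dependence on S. With W=6 fixed, U across the units is 18, 36, -12, 42, 12, mean 19.2.
E[U|W=6] averages over only the 4 units with W=6 (S = 3, 6, 7, 2): U = 18, 36, 42, 12, mean 27.
Difference = 19.2 − 27 = -7.8.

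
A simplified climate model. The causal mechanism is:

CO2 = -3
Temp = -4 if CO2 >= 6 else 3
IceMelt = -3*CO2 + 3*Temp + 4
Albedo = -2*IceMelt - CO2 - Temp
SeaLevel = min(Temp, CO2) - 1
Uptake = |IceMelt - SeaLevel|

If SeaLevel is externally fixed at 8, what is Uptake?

The intervention breaks the incoming arrows to SeaLevel: SeaLevel = min(Temp, CO2) - 1 no longer applies, and SeaLevel = 8.
Temp = -4 if CO2 >= 6 else 3  [with CO2=-3]  = 3
IceMelt = -3*CO2 + 3*Temp + 4  [with CO2=-3, Temp=3]  = 22
Uptake = |IceMelt - SeaLevel|  [with IceMelt=22, SeaLevel=8]  = 14

14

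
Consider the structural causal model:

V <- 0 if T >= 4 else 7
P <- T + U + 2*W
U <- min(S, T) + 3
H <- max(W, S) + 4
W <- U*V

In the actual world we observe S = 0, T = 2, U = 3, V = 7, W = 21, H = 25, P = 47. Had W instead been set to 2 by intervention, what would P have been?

Under do(W=2), the mechanism W <- U*V is discarded; W is fixed at 2.
U = min(S, T) + 3  [with S=0, T=2]  = 3
P = T + U + 2*W  [with T=2, U=3, W=2]  = 9

9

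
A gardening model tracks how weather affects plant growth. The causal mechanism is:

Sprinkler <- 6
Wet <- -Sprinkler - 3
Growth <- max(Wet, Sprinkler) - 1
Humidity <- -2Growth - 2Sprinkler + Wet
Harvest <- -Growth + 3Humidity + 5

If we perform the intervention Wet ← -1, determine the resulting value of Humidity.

Under do(Wet=-1), the mechanism Wet <- -Sprinkler - 3 is discarded; Wet is fixed at -1.
Growth = max(Wet, Sprinkler) - 1  [with Wet=-1, Sprinkler=6]  = 5
Humidity = -2Growth - 2Sprinkler + Wet  [with Growth=5, Sprinkler=6, Wet=-1]  = -23

-23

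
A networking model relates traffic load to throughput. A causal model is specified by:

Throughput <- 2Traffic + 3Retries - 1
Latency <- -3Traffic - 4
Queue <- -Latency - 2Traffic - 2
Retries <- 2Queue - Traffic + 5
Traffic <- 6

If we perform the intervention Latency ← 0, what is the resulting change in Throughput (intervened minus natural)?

do(Latency=0) replaces the equation Latency <- -3Traffic - 4 with the constant Latency = 0.
Queue = -Latency - 2Traffic - 2  [with Latency=0, Traffic=6]  = -14
Retries = 2Queue - Traffic + 5  [with Queue=-14, Traffic=6]  = -29
Throughput = 2Traffic + 3Retries - 1  [with Traffic=6, Retries=-29]  = -76
Without intervention: Latency = -3Traffic - 4  [with Traffic=6]  = -22; Queue = -Latency - 2Traffic - 2  [with Latency=-22, Traffic=6]  = 8; Retries = 2Queue - Traffic + 5  [with Queue=8, Traffic=6]  = 15; Throughput = 2Traffic + 3Retries - 1  [with Traffic=6, Retries=15]  = 56.
Change = -76 − 56 = -132.

-132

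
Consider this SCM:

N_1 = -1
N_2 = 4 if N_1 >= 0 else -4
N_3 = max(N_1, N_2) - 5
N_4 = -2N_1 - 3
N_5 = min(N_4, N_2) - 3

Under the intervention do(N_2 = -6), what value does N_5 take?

-9

do(N_2=-6) replaces the equation N_2 = 4 if N_1 >= 0 else -4 with the constant N_2 = -6.
N_4 = -2N_1 - 3  [with N_1=-1]  = -1
N_5 = min(N_4, N_2) - 3  [with N_4=-1, N_2=-6]  = -9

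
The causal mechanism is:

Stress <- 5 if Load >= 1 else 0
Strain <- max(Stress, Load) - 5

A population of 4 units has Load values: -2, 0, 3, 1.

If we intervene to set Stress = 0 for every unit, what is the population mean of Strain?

-4

Every unit gets Stress=0 under the intervention. Strain values become -5, -5, -2, -4; E[Strain|do(Stress=0)] = -4.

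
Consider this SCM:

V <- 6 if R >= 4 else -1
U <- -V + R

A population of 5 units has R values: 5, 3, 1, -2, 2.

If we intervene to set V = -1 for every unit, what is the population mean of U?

2.8

The intervention sets V=-1 in all 5 units regardless of R. Recomputing U per unit gives 6, 4, 2, -1, 3; average 2.8.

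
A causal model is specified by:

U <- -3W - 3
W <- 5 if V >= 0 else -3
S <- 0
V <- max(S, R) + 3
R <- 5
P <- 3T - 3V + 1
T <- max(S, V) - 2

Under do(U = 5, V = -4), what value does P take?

Under do(U = 5, V = -4), each intervened variable's structural equation is replaced by its fixed value.
T = max(S, V) - 2  [with S=0, V=-4]  = -2
P = 3T - 3V + 1  [with T=-2, V=-4]  = 7

7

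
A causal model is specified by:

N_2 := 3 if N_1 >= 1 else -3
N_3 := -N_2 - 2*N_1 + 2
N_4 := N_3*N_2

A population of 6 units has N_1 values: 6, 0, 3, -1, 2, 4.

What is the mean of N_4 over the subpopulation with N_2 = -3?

Observing N_2=-3 restricts to units where N_2's equation naturally yields -3: N_1 ∈ {0, -1}. In that subpopulation N_4 = -15, -21, mean -18.

-18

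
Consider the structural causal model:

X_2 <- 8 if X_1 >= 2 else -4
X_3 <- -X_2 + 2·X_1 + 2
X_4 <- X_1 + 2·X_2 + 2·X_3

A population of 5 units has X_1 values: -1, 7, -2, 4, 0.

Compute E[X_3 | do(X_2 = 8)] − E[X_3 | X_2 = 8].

Every unit gets X_2=8 under the intervention. X_3 values become -8, 8, -10, 2, -6; E[X_3|do(X_2=8)] = -2.8.
E[X_3|X_2=8] averages over only the 2 units with X_2=8 (X_1 = 7, 4): X_3 = 8, 2, mean 5.
Difference = -2.8 − 5 = -7.8.

-7.8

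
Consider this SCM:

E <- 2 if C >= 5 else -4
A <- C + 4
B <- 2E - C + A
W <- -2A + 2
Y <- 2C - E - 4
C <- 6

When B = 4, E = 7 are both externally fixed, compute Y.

Under do(B = 4, E = 7), each intervened variable's structural equation is replaced by its fixed value.
Y = 2C - E - 4  [with C=6, E=7]  = 1

1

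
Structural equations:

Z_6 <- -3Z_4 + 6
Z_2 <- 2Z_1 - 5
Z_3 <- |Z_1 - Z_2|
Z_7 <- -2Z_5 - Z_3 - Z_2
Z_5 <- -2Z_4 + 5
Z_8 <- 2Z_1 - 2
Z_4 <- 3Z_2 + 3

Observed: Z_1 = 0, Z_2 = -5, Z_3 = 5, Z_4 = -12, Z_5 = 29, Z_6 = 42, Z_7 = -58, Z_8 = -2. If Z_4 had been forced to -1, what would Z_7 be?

The intervention breaks the incoming arrows to Z_4: Z_4 <- 3Z_2 + 3 no longer applies, and Z_4 = -1.
Z_2 = 2Z_1 - 5  [with Z_1=0]  = -5
Z_3 = |Z_1 - Z_2|  [with Z_1=0, Z_2=-5]  = 5
Z_5 = -2Z_4 + 5  [with Z_4=-1]  = 7
Z_7 = -2Z_5 - Z_3 - Z_2  [with Z_5=7, Z_3=5, Z_2=-5]  = -14

-14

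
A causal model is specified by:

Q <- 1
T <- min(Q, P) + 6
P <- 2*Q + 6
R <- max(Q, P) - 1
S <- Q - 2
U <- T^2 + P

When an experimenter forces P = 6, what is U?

do(P=6) replaces the equation P <- 2*Q + 6 with the constant P = 6.
T = min(Q, P) + 6  [with Q=1, P=6]  = 7
U = T^2 + P  [with T=7, P=6]  = 55

55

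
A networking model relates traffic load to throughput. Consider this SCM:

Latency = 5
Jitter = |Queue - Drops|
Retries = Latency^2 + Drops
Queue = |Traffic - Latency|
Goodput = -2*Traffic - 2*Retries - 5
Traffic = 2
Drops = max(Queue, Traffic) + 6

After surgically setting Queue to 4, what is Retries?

do(Queue=4) replaces the equation Queue = |Traffic - Latency| with the constant Queue = 4.
Drops = max(Queue, Traffic) + 6  [with Queue=4, Traffic=2]  = 10
Retries = Latency^2 + Drops  [with Latency=5, Drops=10]  = 35

35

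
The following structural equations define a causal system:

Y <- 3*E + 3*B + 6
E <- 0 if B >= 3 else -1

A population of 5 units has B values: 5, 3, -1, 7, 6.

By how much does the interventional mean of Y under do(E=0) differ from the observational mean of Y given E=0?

Under do(E=0), E's equation is replaced by E=0 for every unit. Per-unit Y: 21, 15, 3, 27, 24. Mean = 18.
Observing E=0 restricts to units where E's equation naturally yields 0: B ∈ {5, 3, 7, 6}. In that subpopulation Y = 21, 15, 27, 24, mean 21.75.
Difference = 18 − 21.75 = -3.75.

-3.75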